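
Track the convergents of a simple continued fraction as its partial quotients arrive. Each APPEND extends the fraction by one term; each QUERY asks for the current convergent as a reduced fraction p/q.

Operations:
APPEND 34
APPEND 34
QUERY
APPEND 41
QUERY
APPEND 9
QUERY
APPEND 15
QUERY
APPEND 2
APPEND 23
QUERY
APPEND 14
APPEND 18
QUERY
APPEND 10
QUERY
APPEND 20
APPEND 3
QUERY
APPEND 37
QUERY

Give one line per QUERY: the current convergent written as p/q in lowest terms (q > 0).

APPEND 34: p_0 = 34·1 + 0 = 34, q_0 = 34·0 + 1 = 1 → 34/1
APPEND 34: p_1 = 34·34 + 1 = 1157, q_1 = 34·1 + 0 = 34 → 1157/34
APPEND 41: p_2 = 41·1157 + 34 = 47471, q_2 = 41·34 + 1 = 1395 → 47471/1395
APPEND 9: p_3 = 9·47471 + 1157 = 428396, q_3 = 9·1395 + 34 = 12589 → 428396/12589
APPEND 15: p_4 = 15·428396 + 47471 = 6473411, q_4 = 15·12589 + 1395 = 190230 → 6473411/190230
APPEND 2: p_5 = 2·6473411 + 428396 = 13375218, q_5 = 2·190230 + 12589 = 393049 → 13375218/393049
APPEND 23: p_6 = 23·13375218 + 6473411 = 314103425, q_6 = 23·393049 + 190230 = 9230357 → 314103425/9230357
APPEND 14: p_7 = 14·314103425 + 13375218 = 4410823168, q_7 = 14·9230357 + 393049 = 129618047 → 4410823168/129618047
APPEND 18: p_8 = 18·4410823168 + 314103425 = 79708920449, q_8 = 18·129618047 + 9230357 = 2342355203 → 79708920449/2342355203
APPEND 10: p_9 = 10·79708920449 + 4410823168 = 801500027658, q_9 = 10·2342355203 + 129618047 = 23553170077 → 801500027658/23553170077
APPEND 20: p_10 = 20·801500027658 + 79708920449 = 16109709473609, q_10 = 20·23553170077 + 2342355203 = 473405756743 → 16109709473609/473405756743
APPEND 3: p_11 = 3·16109709473609 + 801500027658 = 49130628448485, q_11 = 3·473405756743 + 23553170077 = 1443770440306 → 49130628448485/1443770440306
APPEND 37: p_12 = 37·49130628448485 + 16109709473609 = 1833942962067554, q_12 = 37·1443770440306 + 473405756743 = 53892912048065 → 1833942962067554/53892912048065

1157/34
47471/1395
428396/12589
6473411/190230
314103425/9230357
79708920449/2342355203
801500027658/23553170077
49130628448485/1443770440306
1833942962067554/53892912048065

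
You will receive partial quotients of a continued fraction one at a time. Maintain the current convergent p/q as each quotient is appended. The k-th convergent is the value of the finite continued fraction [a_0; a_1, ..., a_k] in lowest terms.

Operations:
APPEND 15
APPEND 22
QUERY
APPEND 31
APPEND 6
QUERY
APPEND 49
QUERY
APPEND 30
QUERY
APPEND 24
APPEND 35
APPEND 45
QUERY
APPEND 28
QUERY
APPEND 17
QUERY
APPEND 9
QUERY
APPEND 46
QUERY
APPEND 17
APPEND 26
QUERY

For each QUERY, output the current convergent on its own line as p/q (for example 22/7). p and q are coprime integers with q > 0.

331/22
61987/4120
3047639/202563
91491157/6081010
3469481703497/230601006978
97222538428318/6461949414499
1656252634984903/110083741053461
15003496253292445/997215618895648
691817080286437373/45982002210253269
306865057469477359809/20395954585233485015

APPEND 15: p_0 = 15·1 + 0 = 15, q_0 = 15·0 + 1 = 1 → 15/1
APPEND 22: p_1 = 22·15 + 1 = 331, q_1 = 22·1 + 0 = 22 → 331/22
APPEND 31: p_2 = 31·331 + 15 = 10276, q_2 = 31·22 + 1 = 683 → 10276/683
APPEND 6: p_3 = 6·10276 + 331 = 61987, q_3 = 6·683 + 22 = 4120 → 61987/4120
APPEND 49: p_4 = 49·61987 + 10276 = 3047639, q_4 = 49·4120 + 683 = 202563 → 3047639/202563
APPEND 30: p_5 = 30·3047639 + 61987 = 91491157, q_5 = 30·202563 + 4120 = 6081010 → 91491157/6081010
APPEND 24: p_6 = 24·91491157 + 3047639 = 2198835407, q_6 = 24·6081010 + 202563 = 146146803 → 2198835407/146146803
APPEND 35: p_7 = 35·2198835407 + 91491157 = 77050730402, q_7 = 35·146146803 + 6081010 = 5121219115 → 77050730402/5121219115
APPEND 45: p_8 = 45·77050730402 + 2198835407 = 3469481703497, q_8 = 45·5121219115 + 146146803 = 230601006978 → 3469481703497/230601006978
APPEND 28: p_9 = 28·3469481703497 + 77050730402 = 97222538428318, q_9 = 28·230601006978 + 5121219115 = 6461949414499 → 97222538428318/6461949414499
APPEND 17: p_10 = 17·97222538428318 + 3469481703497 = 1656252634984903, q_10 = 17·6461949414499 + 230601006978 = 110083741053461 → 1656252634984903/110083741053461
APPEND 9: p_11 = 9·1656252634984903 + 97222538428318 = 15003496253292445, q_11 = 9·110083741053461 + 6461949414499 = 997215618895648 → 15003496253292445/997215618895648
APPEND 46: p_12 = 46·15003496253292445 + 1656252634984903 = 691817080286437373, q_12 = 46·997215618895648 + 110083741053461 = 45982002210253269 → 691817080286437373/45982002210253269
APPEND 17: p_13 = 17·691817080286437373 + 15003496253292445 = 11775893861122727786, q_13 = 17·45982002210253269 + 997215618895648 = 782691253193201221 → 11775893861122727786/782691253193201221
APPEND 26: p_14 = 26·11775893861122727786 + 691817080286437373 = 306865057469477359809, q_14 = 26·782691253193201221 + 45982002210253269 = 20395954585233485015 → 306865057469477359809/20395954585233485015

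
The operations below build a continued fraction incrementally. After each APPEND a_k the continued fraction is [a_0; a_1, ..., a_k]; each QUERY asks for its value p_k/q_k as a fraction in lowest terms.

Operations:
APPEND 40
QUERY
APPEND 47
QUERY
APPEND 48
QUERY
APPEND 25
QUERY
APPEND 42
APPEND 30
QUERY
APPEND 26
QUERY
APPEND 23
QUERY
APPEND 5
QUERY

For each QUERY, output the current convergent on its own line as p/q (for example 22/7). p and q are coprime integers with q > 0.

40/1
1881/47
90328/2257
2260081/56472
2852671981/71278902
74264485236/1855625533
1710935832409/42750666161
8628943647281/215608956338

APPEND 40: p_0 = 40·1 + 0 = 40, q_0 = 40·0 + 1 = 1 → 40/1
APPEND 47: p_1 = 47·40 + 1 = 1881, q_1 = 47·1 + 0 = 47 → 1881/47
APPEND 48: p_2 = 48·1881 + 40 = 90328, q_2 = 48·47 + 1 = 2257 → 90328/2257
APPEND 25: p_3 = 25·90328 + 1881 = 2260081, q_3 = 25·2257 + 47 = 56472 → 2260081/56472
APPEND 42: p_4 = 42·2260081 + 90328 = 95013730, q_4 = 42·56472 + 2257 = 2374081 → 95013730/2374081
APPEND 30: p_5 = 30·95013730 + 2260081 = 2852671981, q_5 = 30·2374081 + 56472 = 71278902 → 2852671981/71278902
APPEND 26: p_6 = 26·2852671981 + 95013730 = 74264485236, q_6 = 26·71278902 + 2374081 = 1855625533 → 74264485236/1855625533
APPEND 23: p_7 = 23·74264485236 + 2852671981 = 1710935832409, q_7 = 23·1855625533 + 71278902 = 42750666161 → 1710935832409/42750666161
APPEND 5: p_8 = 5·1710935832409 + 74264485236 = 8628943647281, q_8 = 5·42750666161 + 1855625533 = 215608956338 → 8628943647281/215608956338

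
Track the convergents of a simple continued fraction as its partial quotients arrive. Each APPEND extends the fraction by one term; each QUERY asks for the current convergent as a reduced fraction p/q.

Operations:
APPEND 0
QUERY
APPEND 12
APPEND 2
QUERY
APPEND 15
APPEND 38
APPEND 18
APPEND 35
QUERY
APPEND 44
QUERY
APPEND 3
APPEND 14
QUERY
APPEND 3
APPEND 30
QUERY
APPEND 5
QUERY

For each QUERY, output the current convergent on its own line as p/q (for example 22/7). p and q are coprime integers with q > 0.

0/1
2/25
745665/9308806
32830531/409853009
1422152143/17754002671
132392962753/1652780278051
666330507452/8318402266101

APPEND 0: p_0 = 0·1 + 0 = 0, q_0 = 0·0 + 1 = 1 → 0/1
APPEND 12: p_1 = 12·0 + 1 = 1, q_1 = 12·1 + 0 = 12 → 1/12
APPEND 2: p_2 = 2·1 + 0 = 2, q_2 = 2·12 + 1 = 25 → 2/25
APPEND 15: p_3 = 15·2 + 1 = 31, q_3 = 15·25 + 12 = 387 → 31/387
APPEND 38: p_4 = 38·31 + 2 = 1180, q_4 = 38·387 + 25 = 14731 → 1180/14731
APPEND 18: p_5 = 18·1180 + 31 = 21271, q_5 = 18·14731 + 387 = 265545 → 21271/265545
APPEND 35: p_6 = 35·21271 + 1180 = 745665, q_6 = 35·265545 + 14731 = 9308806 → 745665/9308806
APPEND 44: p_7 = 44·745665 + 21271 = 32830531, q_7 = 44·9308806 + 265545 = 409853009 → 32830531/409853009
APPEND 3: p_8 = 3·32830531 + 745665 = 99237258, q_8 = 3·409853009 + 9308806 = 1238867833 → 99237258/1238867833
APPEND 14: p_9 = 14·99237258 + 32830531 = 1422152143, q_9 = 14·1238867833 + 409853009 = 17754002671 → 1422152143/17754002671
APPEND 3: p_10 = 3·1422152143 + 99237258 = 4365693687, q_10 = 3·17754002671 + 1238867833 = 54500875846 → 4365693687/54500875846
APPEND 30: p_11 = 30·4365693687 + 1422152143 = 132392962753, q_11 = 30·54500875846 + 17754002671 = 1652780278051 → 132392962753/1652780278051
APPEND 5: p_12 = 5·132392962753 + 4365693687 = 666330507452, q_12 = 5·1652780278051 + 54500875846 = 8318402266101 → 666330507452/8318402266101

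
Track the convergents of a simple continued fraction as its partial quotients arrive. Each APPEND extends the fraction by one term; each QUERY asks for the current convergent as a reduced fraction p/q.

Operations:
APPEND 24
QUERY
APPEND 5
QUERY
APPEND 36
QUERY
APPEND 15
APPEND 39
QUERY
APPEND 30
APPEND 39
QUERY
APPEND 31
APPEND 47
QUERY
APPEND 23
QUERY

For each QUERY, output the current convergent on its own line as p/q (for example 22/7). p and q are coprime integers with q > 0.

APPEND 24: p_0 = 24·1 + 0 = 24, q_0 = 24·0 + 1 = 1 → 24/1
APPEND 5: p_1 = 5·24 + 1 = 121, q_1 = 5·1 + 0 = 5 → 121/5
APPEND 36: p_2 = 36·121 + 24 = 4380, q_2 = 36·5 + 1 = 181 → 4380/181
APPEND 15: p_3 = 15·4380 + 121 = 65821, q_3 = 15·181 + 5 = 2720 → 65821/2720
APPEND 39: p_4 = 39·65821 + 4380 = 2571399, q_4 = 39·2720 + 181 = 106261 → 2571399/106261
APPEND 30: p_5 = 30·2571399 + 65821 = 77207791, q_5 = 30·106261 + 2720 = 3190550 → 77207791/3190550
APPEND 39: p_6 = 39·77207791 + 2571399 = 3013675248, q_6 = 39·3190550 + 106261 = 124537711 → 3013675248/124537711
APPEND 31: p_7 = 31·3013675248 + 77207791 = 93501140479, q_7 = 31·124537711 + 3190550 = 3863859591 → 93501140479/3863859591
APPEND 47: p_8 = 47·93501140479 + 3013675248 = 4397567277761, q_8 = 47·3863859591 + 124537711 = 181725938488 → 4397567277761/181725938488
APPEND 23: p_9 = 23·4397567277761 + 93501140479 = 101237548528982, q_9 = 23·181725938488 + 3863859591 = 4183560444815 → 101237548528982/4183560444815

24/1
121/5
4380/181
2571399/106261
3013675248/124537711
4397567277761/181725938488
101237548528982/4183560444815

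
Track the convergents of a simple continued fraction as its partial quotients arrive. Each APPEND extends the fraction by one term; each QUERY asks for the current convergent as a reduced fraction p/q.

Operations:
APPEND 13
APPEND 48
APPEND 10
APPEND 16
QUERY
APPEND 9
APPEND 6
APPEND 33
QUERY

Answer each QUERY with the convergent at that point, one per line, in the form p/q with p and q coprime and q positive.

APPEND 13: p_0 = 13·1 + 0 = 13, q_0 = 13·0 + 1 = 1 → 13/1
APPEND 48: p_1 = 48·13 + 1 = 625, q_1 = 48·1 + 0 = 48 → 625/48
APPEND 10: p_2 = 10·625 + 13 = 6263, q_2 = 10·48 + 1 = 481 → 6263/481
APPEND 16: p_3 = 16·6263 + 625 = 100833, q_3 = 16·481 + 48 = 7744 → 100833/7744
APPEND 9: p_4 = 9·100833 + 6263 = 913760, q_4 = 9·7744 + 481 = 70177 → 913760/70177
APPEND 6: p_5 = 6·913760 + 100833 = 5583393, q_5 = 6·70177 + 7744 = 428806 → 5583393/428806
APPEND 33: p_6 = 33·5583393 + 913760 = 185165729, q_6 = 33·428806 + 70177 = 14220775 → 185165729/14220775

100833/7744
185165729/14220775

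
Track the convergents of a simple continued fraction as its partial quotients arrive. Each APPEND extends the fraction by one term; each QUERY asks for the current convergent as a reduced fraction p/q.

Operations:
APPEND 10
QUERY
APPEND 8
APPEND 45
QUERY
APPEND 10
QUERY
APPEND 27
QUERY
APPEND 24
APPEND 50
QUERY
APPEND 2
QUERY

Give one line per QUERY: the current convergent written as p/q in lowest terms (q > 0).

10/1
3655/361
36631/3618
992692/98047
1194054642/117935347
2411970523/238227440

APPEND 10: p_0 = 10·1 + 0 = 10, q_0 = 10·0 + 1 = 1 → 10/1
APPEND 8: p_1 = 8·10 + 1 = 81, q_1 = 8·1 + 0 = 8 → 81/8
APPEND 45: p_2 = 45·81 + 10 = 3655, q_2 = 45·8 + 1 = 361 → 3655/361
APPEND 10: p_3 = 10·3655 + 81 = 36631, q_3 = 10·361 + 8 = 3618 → 36631/3618
APPEND 27: p_4 = 27·36631 + 3655 = 992692, q_4 = 27·3618 + 361 = 98047 → 992692/98047
APPEND 24: p_5 = 24·992692 + 36631 = 23861239, q_5 = 24·98047 + 3618 = 2356746 → 23861239/2356746
APPEND 50: p_6 = 50·23861239 + 992692 = 1194054642, q_6 = 50·2356746 + 98047 = 117935347 → 1194054642/117935347
APPEND 2: p_7 = 2·1194054642 + 23861239 = 2411970523, q_7 = 2·117935347 + 2356746 = 238227440 → 2411970523/238227440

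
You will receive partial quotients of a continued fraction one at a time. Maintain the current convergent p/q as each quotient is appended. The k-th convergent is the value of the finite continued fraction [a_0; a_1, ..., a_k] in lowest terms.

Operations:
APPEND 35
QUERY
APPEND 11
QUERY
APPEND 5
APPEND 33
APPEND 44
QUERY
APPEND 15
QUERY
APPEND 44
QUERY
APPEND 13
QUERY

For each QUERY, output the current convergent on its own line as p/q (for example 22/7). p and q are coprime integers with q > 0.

APPEND 35: p_0 = 35·1 + 0 = 35, q_0 = 35·0 + 1 = 1 → 35/1
APPEND 11: p_1 = 11·35 + 1 = 386, q_1 = 11·1 + 0 = 11 → 386/11
APPEND 5: p_2 = 5·386 + 35 = 1965, q_2 = 5·11 + 1 = 56 → 1965/56
APPEND 33: p_3 = 33·1965 + 386 = 65231, q_3 = 33·56 + 11 = 1859 → 65231/1859
APPEND 44: p_4 = 44·65231 + 1965 = 2872129, q_4 = 44·1859 + 56 = 81852 → 2872129/81852
APPEND 15: p_5 = 15·2872129 + 65231 = 43147166, q_5 = 15·81852 + 1859 = 1229639 → 43147166/1229639
APPEND 44: p_6 = 44·43147166 + 2872129 = 1901347433, q_6 = 44·1229639 + 81852 = 54185968 → 1901347433/54185968
APPEND 13: p_7 = 13·1901347433 + 43147166 = 24760663795, q_7 = 13·54185968 + 1229639 = 705647223 → 24760663795/705647223

35/1
386/11
2872129/81852
43147166/1229639
1901347433/54185968
24760663795/705647223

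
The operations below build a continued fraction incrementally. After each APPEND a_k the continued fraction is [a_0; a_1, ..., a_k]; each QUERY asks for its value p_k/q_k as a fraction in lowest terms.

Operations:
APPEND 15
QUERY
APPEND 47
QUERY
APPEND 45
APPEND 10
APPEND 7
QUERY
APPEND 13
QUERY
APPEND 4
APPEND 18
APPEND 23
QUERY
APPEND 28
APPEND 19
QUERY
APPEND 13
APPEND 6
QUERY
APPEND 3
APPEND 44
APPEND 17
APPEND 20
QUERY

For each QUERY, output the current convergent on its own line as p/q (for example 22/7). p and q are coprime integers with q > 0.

15/1
706/47
2261677/150565
29720357/1978552
50957956786/3392387491
27202586595631/1810938277557
2157578539572379/143634927892287
103316575603854224519/6878020250367713451

APPEND 15: p_0 = 15·1 + 0 = 15, q_0 = 15·0 + 1 = 1 → 15/1
APPEND 47: p_1 = 47·15 + 1 = 706, q_1 = 47·1 + 0 = 47 → 706/47
APPEND 45: p_2 = 45·706 + 15 = 31785, q_2 = 45·47 + 1 = 2116 → 31785/2116
APPEND 10: p_3 = 10·31785 + 706 = 318556, q_3 = 10·2116 + 47 = 21207 → 318556/21207
APPEND 7: p_4 = 7·318556 + 31785 = 2261677, q_4 = 7·21207 + 2116 = 150565 → 2261677/150565
APPEND 13: p_5 = 13·2261677 + 318556 = 29720357, q_5 = 13·150565 + 21207 = 1978552 → 29720357/1978552
APPEND 4: p_6 = 4·29720357 + 2261677 = 121143105, q_6 = 4·1978552 + 150565 = 8064773 → 121143105/8064773
APPEND 18: p_7 = 18·121143105 + 29720357 = 2210296247, q_7 = 18·8064773 + 1978552 = 147144466 → 2210296247/147144466
APPEND 23: p_8 = 23·2210296247 + 121143105 = 50957956786, q_8 = 23·147144466 + 8064773 = 3392387491 → 50957956786/3392387491
APPEND 28: p_9 = 28·50957956786 + 2210296247 = 1429033086255, q_9 = 28·3392387491 + 147144466 = 95133994214 → 1429033086255/95133994214
APPEND 19: p_10 = 19·1429033086255 + 50957956786 = 27202586595631, q_10 = 19·95133994214 + 3392387491 = 1810938277557 → 27202586595631/1810938277557
APPEND 13: p_11 = 13·27202586595631 + 1429033086255 = 355062658829458, q_11 = 13·1810938277557 + 95133994214 = 23637331602455 → 355062658829458/23637331602455
APPEND 6: p_12 = 6·355062658829458 + 27202586595631 = 2157578539572379, q_12 = 6·23637331602455 + 1810938277557 = 143634927892287 → 2157578539572379/143634927892287
APPEND 3: p_13 = 3·2157578539572379 + 355062658829458 = 6827798277546595, q_13 = 3·143634927892287 + 23637331602455 = 454542115279316 → 6827798277546595/454542115279316
APPEND 44: p_14 = 44·6827798277546595 + 2157578539572379 = 302580702751622559, q_14 = 44·454542115279316 + 143634927892287 = 20143488000182191 → 302580702751622559/20143488000182191
APPEND 17: p_15 = 17·302580702751622559 + 6827798277546595 = 5150699745055130098, q_15 = 17·20143488000182191 + 454542115279316 = 342893838118376563 → 5150699745055130098/342893838118376563
APPEND 20: p_16 = 20·5150699745055130098 + 302580702751622559 = 103316575603854224519, q_16 = 20·342893838118376563 + 20143488000182191 = 6878020250367713451 → 103316575603854224519/6878020250367713451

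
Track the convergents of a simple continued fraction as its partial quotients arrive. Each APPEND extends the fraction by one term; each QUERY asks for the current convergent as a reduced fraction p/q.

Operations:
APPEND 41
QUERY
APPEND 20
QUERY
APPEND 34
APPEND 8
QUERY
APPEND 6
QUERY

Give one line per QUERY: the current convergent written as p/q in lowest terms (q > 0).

APPEND 41: p_0 = 41·1 + 0 = 41, q_0 = 41·0 + 1 = 1 → 41/1
APPEND 20: p_1 = 20·41 + 1 = 821, q_1 = 20·1 + 0 = 20 → 821/20
APPEND 34: p_2 = 34·821 + 41 = 27955, q_2 = 34·20 + 1 = 681 → 27955/681
APPEND 8: p_3 = 8·27955 + 821 = 224461, q_3 = 8·681 + 20 = 5468 → 224461/5468
APPEND 6: p_4 = 6·224461 + 27955 = 1374721, q_4 = 6·5468 + 681 = 33489 → 1374721/33489

41/1
821/20
224461/5468
1374721/33489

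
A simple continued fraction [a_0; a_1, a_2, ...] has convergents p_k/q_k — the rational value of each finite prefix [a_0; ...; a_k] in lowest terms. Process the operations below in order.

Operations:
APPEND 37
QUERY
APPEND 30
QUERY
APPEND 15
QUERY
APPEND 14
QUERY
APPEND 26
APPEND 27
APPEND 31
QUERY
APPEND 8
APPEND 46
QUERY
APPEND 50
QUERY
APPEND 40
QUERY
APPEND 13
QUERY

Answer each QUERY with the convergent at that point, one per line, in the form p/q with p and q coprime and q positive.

APPEND 37: p_0 = 37·1 + 0 = 37, q_0 = 37·0 + 1 = 1 → 37/1
APPEND 30: p_1 = 30·37 + 1 = 1111, q_1 = 30·1 + 0 = 30 → 1111/30
APPEND 15: p_2 = 15·1111 + 37 = 16702, q_2 = 15·30 + 1 = 451 → 16702/451
APPEND 14: p_3 = 14·16702 + 1111 = 234939, q_3 = 14·451 + 30 = 6344 → 234939/6344
APPEND 26: p_4 = 26·234939 + 16702 = 6125116, q_4 = 26·6344 + 451 = 165395 → 6125116/165395
APPEND 27: p_5 = 27·6125116 + 234939 = 165613071, q_5 = 27·165395 + 6344 = 4472009 → 165613071/4472009
APPEND 31: p_6 = 31·165613071 + 6125116 = 5140130317, q_6 = 31·4472009 + 165395 = 138797674 → 5140130317/138797674
APPEND 8: p_7 = 8·5140130317 + 165613071 = 41286655607, q_7 = 8·138797674 + 4472009 = 1114853401 → 41286655607/1114853401
APPEND 46: p_8 = 46·41286655607 + 5140130317 = 1904326288239, q_8 = 46·1114853401 + 138797674 = 51422054120 → 1904326288239/51422054120
APPEND 50: p_9 = 50·1904326288239 + 41286655607 = 95257601067557, q_9 = 50·51422054120 + 1114853401 = 2572217559401 → 95257601067557/2572217559401
APPEND 40: p_10 = 40·95257601067557 + 1904326288239 = 3812208368990519, q_10 = 40·2572217559401 + 51422054120 = 102940124430160 → 3812208368990519/102940124430160
APPEND 13: p_11 = 13·3812208368990519 + 95257601067557 = 49653966397944304, q_11 = 13·102940124430160 + 2572217559401 = 1340793835151481 → 49653966397944304/1340793835151481

37/1
1111/30
16702/451
234939/6344
5140130317/138797674
1904326288239/51422054120
95257601067557/2572217559401
3812208368990519/102940124430160
49653966397944304/1340793835151481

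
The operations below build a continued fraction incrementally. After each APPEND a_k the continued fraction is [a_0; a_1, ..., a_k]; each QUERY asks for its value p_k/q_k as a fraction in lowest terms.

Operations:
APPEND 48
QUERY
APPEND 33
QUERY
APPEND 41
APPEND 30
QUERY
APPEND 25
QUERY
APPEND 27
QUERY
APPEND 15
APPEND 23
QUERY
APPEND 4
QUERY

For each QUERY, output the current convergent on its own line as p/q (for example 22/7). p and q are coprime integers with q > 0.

APPEND 48: p_0 = 48·1 + 0 = 48, q_0 = 48·0 + 1 = 1 → 48/1
APPEND 33: p_1 = 33·48 + 1 = 1585, q_1 = 33·1 + 0 = 33 → 1585/33
APPEND 41: p_2 = 41·1585 + 48 = 65033, q_2 = 41·33 + 1 = 1354 → 65033/1354
APPEND 30: p_3 = 30·65033 + 1585 = 1952575, q_3 = 30·1354 + 33 = 40653 → 1952575/40653
APPEND 25: p_4 = 25·1952575 + 65033 = 48879408, q_4 = 25·40653 + 1354 = 1017679 → 48879408/1017679
APPEND 27: p_5 = 27·48879408 + 1952575 = 1321696591, q_5 = 27·1017679 + 40653 = 27517986 → 1321696591/27517986
APPEND 15: p_6 = 15·1321696591 + 48879408 = 19874328273, q_6 = 15·27517986 + 1017679 = 413787469 → 19874328273/413787469
APPEND 23: p_7 = 23·19874328273 + 1321696591 = 458431246870, q_7 = 23·413787469 + 27517986 = 9544629773 → 458431246870/9544629773
APPEND 4: p_8 = 4·458431246870 + 19874328273 = 1853599315753, q_8 = 4·9544629773 + 413787469 = 38592306561 → 1853599315753/38592306561

48/1
1585/33
1952575/40653
48879408/1017679
1321696591/27517986
458431246870/9544629773
1853599315753/38592306561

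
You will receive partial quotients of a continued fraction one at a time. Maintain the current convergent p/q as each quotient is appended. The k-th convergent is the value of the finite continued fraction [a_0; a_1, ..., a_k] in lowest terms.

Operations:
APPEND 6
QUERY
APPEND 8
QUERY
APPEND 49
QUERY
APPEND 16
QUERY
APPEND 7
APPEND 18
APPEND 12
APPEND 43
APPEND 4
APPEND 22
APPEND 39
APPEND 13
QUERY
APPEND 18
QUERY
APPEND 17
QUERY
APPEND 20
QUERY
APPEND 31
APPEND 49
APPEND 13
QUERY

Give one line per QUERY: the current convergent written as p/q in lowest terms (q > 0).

APPEND 6: p_0 = 6·1 + 0 = 6, q_0 = 6·0 + 1 = 1 → 6/1
APPEND 8: p_1 = 8·6 + 1 = 49, q_1 = 8·1 + 0 = 8 → 49/8
APPEND 49: p_2 = 49·49 + 6 = 2407, q_2 = 49·8 + 1 = 393 → 2407/393
APPEND 16: p_3 = 16·2407 + 49 = 38561, q_3 = 16·393 + 8 = 6296 → 38561/6296
APPEND 7: p_4 = 7·38561 + 2407 = 272334, q_4 = 7·6296 + 393 = 44465 → 272334/44465
APPEND 18: p_5 = 18·272334 + 38561 = 4940573, q_5 = 18·44465 + 6296 = 806666 → 4940573/806666
APPEND 12: p_6 = 12·4940573 + 272334 = 59559210, q_6 = 12·806666 + 44465 = 9724457 → 59559210/9724457
APPEND 43: p_7 = 43·59559210 + 4940573 = 2565986603, q_7 = 43·9724457 + 806666 = 418958317 → 2565986603/418958317
APPEND 4: p_8 = 4·2565986603 + 59559210 = 10323505622, q_8 = 4·418958317 + 9724457 = 1685557725 → 10323505622/1685557725
APPEND 22: p_9 = 22·10323505622 + 2565986603 = 229683110287, q_9 = 22·1685557725 + 418958317 = 37501228267 → 229683110287/37501228267
APPEND 39: p_10 = 39·229683110287 + 10323505622 = 8967964806815, q_10 = 39·37501228267 + 1685557725 = 1464233460138 → 8967964806815/1464233460138
APPEND 13: p_11 = 13·8967964806815 + 229683110287 = 116813225598882, q_11 = 13·1464233460138 + 37501228267 = 19072536210061 → 116813225598882/19072536210061
APPEND 18: p_12 = 18·116813225598882 + 8967964806815 = 2111606025586691, q_12 = 18·19072536210061 + 1464233460138 = 344769885241236 → 2111606025586691/344769885241236
APPEND 17: p_13 = 17·2111606025586691 + 116813225598882 = 36014115660572629, q_13 = 17·344769885241236 + 19072536210061 = 5880160585311073 → 36014115660572629/5880160585311073
APPEND 20: p_14 = 20·36014115660572629 + 2111606025586691 = 722393919237039271, q_14 = 20·5880160585311073 + 344769885241236 = 117947981591462696 → 722393919237039271/117947981591462696
APPEND 31: p_15 = 31·722393919237039271 + 36014115660572629 = 22430225612008790030, q_15 = 31·117947981591462696 + 5880160585311073 = 3662267589920654649 → 22430225612008790030/3662267589920654649
APPEND 49: p_16 = 49·22430225612008790030 + 722393919237039271 = 1099803448907667750741, q_16 = 49·3662267589920654649 + 117947981591462696 = 179569059887703540497 → 1099803448907667750741/179569059887703540497
APPEND 13: p_17 = 13·1099803448907667750741 + 22430225612008790030 = 14319875061411689549663, q_17 = 13·179569059887703540497 + 3662267589920654649 = 2338060046130066681110 → 14319875061411689549663/2338060046130066681110

6/1
49/8
2407/393
38561/6296
116813225598882/19072536210061
2111606025586691/344769885241236
36014115660572629/5880160585311073
722393919237039271/117947981591462696
14319875061411689549663/2338060046130066681110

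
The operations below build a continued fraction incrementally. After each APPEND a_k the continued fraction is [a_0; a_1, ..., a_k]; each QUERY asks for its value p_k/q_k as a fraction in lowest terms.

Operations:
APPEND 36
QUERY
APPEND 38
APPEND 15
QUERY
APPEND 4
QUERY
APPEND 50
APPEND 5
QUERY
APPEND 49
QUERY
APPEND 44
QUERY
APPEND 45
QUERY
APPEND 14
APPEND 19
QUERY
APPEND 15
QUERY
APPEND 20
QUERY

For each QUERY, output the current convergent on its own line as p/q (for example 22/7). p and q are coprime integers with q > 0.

36/1
20571/571
83653/2322
21099758/585677
1038091363/28814844
45697119730/1268438813
2057408479213/57108561429
550196309224741/15272086238990
8281794054199827/229882081883669
166186077393221281/4612913723912370

APPEND 36: p_0 = 36·1 + 0 = 36, q_0 = 36·0 + 1 = 1 → 36/1
APPEND 38: p_1 = 38·36 + 1 = 1369, q_1 = 38·1 + 0 = 38 → 1369/38
APPEND 15: p_2 = 15·1369 + 36 = 20571, q_2 = 15·38 + 1 = 571 → 20571/571
APPEND 4: p_3 = 4·20571 + 1369 = 83653, q_3 = 4·571 + 38 = 2322 → 83653/2322
APPEND 50: p_4 = 50·83653 + 20571 = 4203221, q_4 = 50·2322 + 571 = 116671 → 4203221/116671
APPEND 5: p_5 = 5·4203221 + 83653 = 21099758, q_5 = 5·116671 + 2322 = 585677 → 21099758/585677
APPEND 49: p_6 = 49·21099758 + 4203221 = 1038091363, q_6 = 49·585677 + 116671 = 28814844 → 1038091363/28814844
APPEND 44: p_7 = 44·1038091363 + 21099758 = 45697119730, q_7 = 44·28814844 + 585677 = 1268438813 → 45697119730/1268438813
APPEND 45: p_8 = 45·45697119730 + 1038091363 = 2057408479213, q_8 = 45·1268438813 + 28814844 = 57108561429 → 2057408479213/57108561429
APPEND 14: p_9 = 14·2057408479213 + 45697119730 = 28849415828712, q_9 = 14·57108561429 + 1268438813 = 800788298819 → 28849415828712/800788298819
APPEND 19: p_10 = 19·28849415828712 + 2057408479213 = 550196309224741, q_10 = 19·800788298819 + 57108561429 = 15272086238990 → 550196309224741/15272086238990
APPEND 15: p_11 = 15·550196309224741 + 28849415828712 = 8281794054199827, q_11 = 15·15272086238990 + 800788298819 = 229882081883669 → 8281794054199827/229882081883669
APPEND 20: p_12 = 20·8281794054199827 + 550196309224741 = 166186077393221281, q_12 = 20·229882081883669 + 15272086238990 = 4612913723912370 → 166186077393221281/4612913723912370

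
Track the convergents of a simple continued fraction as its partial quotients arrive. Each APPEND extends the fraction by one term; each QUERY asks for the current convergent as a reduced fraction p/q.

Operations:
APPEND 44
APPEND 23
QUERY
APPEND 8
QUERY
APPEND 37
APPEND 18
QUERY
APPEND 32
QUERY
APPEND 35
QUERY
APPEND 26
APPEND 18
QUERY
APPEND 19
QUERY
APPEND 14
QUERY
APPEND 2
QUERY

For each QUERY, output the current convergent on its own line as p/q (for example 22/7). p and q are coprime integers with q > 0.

1013/23
8148/185
5452950/123809
174796889/3968756
6123344065/139030269
2874994710487/65276633769
54784281241832/1243874797361
769854932096135/17479523796823
1594494145434102/36202922391007

APPEND 44: p_0 = 44·1 + 0 = 44, q_0 = 44·0 + 1 = 1 → 44/1
APPEND 23: p_1 = 23·44 + 1 = 1013, q_1 = 23·1 + 0 = 23 → 1013/23
APPEND 8: p_2 = 8·1013 + 44 = 8148, q_2 = 8·23 + 1 = 185 → 8148/185
APPEND 37: p_3 = 37·8148 + 1013 = 302489, q_3 = 37·185 + 23 = 6868 → 302489/6868
APPEND 18: p_4 = 18·302489 + 8148 = 5452950, q_4 = 18·6868 + 185 = 123809 → 5452950/123809
APPEND 32: p_5 = 32·5452950 + 302489 = 174796889, q_5 = 32·123809 + 6868 = 3968756 → 174796889/3968756
APPEND 35: p_6 = 35·174796889 + 5452950 = 6123344065, q_6 = 35·3968756 + 123809 = 139030269 → 6123344065/139030269
APPEND 26: p_7 = 26·6123344065 + 174796889 = 159381742579, q_7 = 26·139030269 + 3968756 = 3618755750 → 159381742579/3618755750
APPEND 18: p_8 = 18·159381742579 + 6123344065 = 2874994710487, q_8 = 18·3618755750 + 139030269 = 65276633769 → 2874994710487/65276633769
APPEND 19: p_9 = 19·2874994710487 + 159381742579 = 54784281241832, q_9 = 19·65276633769 + 3618755750 = 1243874797361 → 54784281241832/1243874797361
APPEND 14: p_10 = 14·54784281241832 + 2874994710487 = 769854932096135, q_10 = 14·1243874797361 + 65276633769 = 17479523796823 → 769854932096135/17479523796823
APPEND 2: p_11 = 2·769854932096135 + 54784281241832 = 1594494145434102, q_11 = 2·17479523796823 + 1243874797361 = 36202922391007 → 1594494145434102/36202922391007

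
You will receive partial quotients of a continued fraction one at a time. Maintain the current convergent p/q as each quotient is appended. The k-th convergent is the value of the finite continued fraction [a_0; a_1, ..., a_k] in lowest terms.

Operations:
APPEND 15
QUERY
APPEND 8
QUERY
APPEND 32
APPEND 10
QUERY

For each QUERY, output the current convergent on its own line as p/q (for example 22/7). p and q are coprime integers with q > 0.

APPEND 15: p_0 = 15·1 + 0 = 15, q_0 = 15·0 + 1 = 1 → 15/1
APPEND 8: p_1 = 8·15 + 1 = 121, q_1 = 8·1 + 0 = 8 → 121/8
APPEND 32: p_2 = 32·121 + 15 = 3887, q_2 = 32·8 + 1 = 257 → 3887/257
APPEND 10: p_3 = 10·3887 + 121 = 38991, q_3 = 10·257 + 8 = 2578 → 38991/2578

15/1
121/8
38991/2578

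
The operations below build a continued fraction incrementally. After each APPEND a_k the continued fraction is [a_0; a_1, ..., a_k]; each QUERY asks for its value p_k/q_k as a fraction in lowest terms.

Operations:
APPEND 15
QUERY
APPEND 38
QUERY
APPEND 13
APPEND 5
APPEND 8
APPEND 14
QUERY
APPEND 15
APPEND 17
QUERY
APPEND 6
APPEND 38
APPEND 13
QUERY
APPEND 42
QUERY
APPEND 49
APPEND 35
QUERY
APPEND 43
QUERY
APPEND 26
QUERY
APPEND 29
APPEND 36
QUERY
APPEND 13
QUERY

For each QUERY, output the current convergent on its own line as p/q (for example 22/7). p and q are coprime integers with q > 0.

15/1
571/38
4371125/290899
1124269942/74820327
3386306055481/225359157021
142484815450158/9482385044957
244622464024412963/16279660307641947
10525751095312870632/700490255454963635
273914150942159049395/18229026302136696457
286619214773987469960527/19074550134929226488425
3734003828190255034789938/248498494007097363510413

APPEND 15: p_0 = 15·1 + 0 = 15, q_0 = 15·0 + 1 = 1 → 15/1
APPEND 38: p_1 = 38·15 + 1 = 571, q_1 = 38·1 + 0 = 38 → 571/38
APPEND 13: p_2 = 13·571 + 15 = 7438, q_2 = 13·38 + 1 = 495 → 7438/495
APPEND 5: p_3 = 5·7438 + 571 = 37761, q_3 = 5·495 + 38 = 2513 → 37761/2513
APPEND 8: p_4 = 8·37761 + 7438 = 309526, q_4 = 8·2513 + 495 = 20599 → 309526/20599
APPEND 14: p_5 = 14·309526 + 37761 = 4371125, q_5 = 14·20599 + 2513 = 290899 → 4371125/290899
APPEND 15: p_6 = 15·4371125 + 309526 = 65876401, q_6 = 15·290899 + 20599 = 4384084 → 65876401/4384084
APPEND 17: p_7 = 17·65876401 + 4371125 = 1124269942, q_7 = 17·4384084 + 290899 = 74820327 → 1124269942/74820327
APPEND 6: p_8 = 6·1124269942 + 65876401 = 6811496053, q_8 = 6·74820327 + 4384084 = 453306046 → 6811496053/453306046
APPEND 38: p_9 = 38·6811496053 + 1124269942 = 259961119956, q_9 = 38·453306046 + 74820327 = 17300450075 → 259961119956/17300450075
APPEND 13: p_10 = 13·259961119956 + 6811496053 = 3386306055481, q_10 = 13·17300450075 + 453306046 = 225359157021 → 3386306055481/225359157021
APPEND 42: p_11 = 42·3386306055481 + 259961119956 = 142484815450158, q_11 = 42·225359157021 + 17300450075 = 9482385044957 → 142484815450158/9482385044957
APPEND 49: p_12 = 49·142484815450158 + 3386306055481 = 6985142263113223, q_12 = 49·9482385044957 + 225359157021 = 464862226359914 → 6985142263113223/464862226359914
APPEND 35: p_13 = 35·6985142263113223 + 142484815450158 = 244622464024412963, q_13 = 35·464862226359914 + 9482385044957 = 16279660307641947 → 244622464024412963/16279660307641947
APPEND 43: p_14 = 43·244622464024412963 + 6985142263113223 = 10525751095312870632, q_14 = 43·16279660307641947 + 464862226359914 = 700490255454963635 → 10525751095312870632/700490255454963635
APPEND 26: p_15 = 26·10525751095312870632 + 244622464024412963 = 273914150942159049395, q_15 = 26·700490255454963635 + 16279660307641947 = 18229026302136696457 → 273914150942159049395/18229026302136696457
APPEND 29: p_16 = 29·273914150942159049395 + 10525751095312870632 = 7954036128417925303087, q_16 = 29·18229026302136696457 + 700490255454963635 = 529342253017419160888 → 7954036128417925303087/529342253017419160888
APPEND 36: p_17 = 36·7954036128417925303087 + 273914150942159049395 = 286619214773987469960527, q_17 = 36·529342253017419160888 + 18229026302136696457 = 19074550134929226488425 → 286619214773987469960527/19074550134929226488425
APPEND 13: p_18 = 13·286619214773987469960527 + 7954036128417925303087 = 3734003828190255034789938, q_18 = 13·19074550134929226488425 + 529342253017419160888 = 248498494007097363510413 → 3734003828190255034789938/248498494007097363510413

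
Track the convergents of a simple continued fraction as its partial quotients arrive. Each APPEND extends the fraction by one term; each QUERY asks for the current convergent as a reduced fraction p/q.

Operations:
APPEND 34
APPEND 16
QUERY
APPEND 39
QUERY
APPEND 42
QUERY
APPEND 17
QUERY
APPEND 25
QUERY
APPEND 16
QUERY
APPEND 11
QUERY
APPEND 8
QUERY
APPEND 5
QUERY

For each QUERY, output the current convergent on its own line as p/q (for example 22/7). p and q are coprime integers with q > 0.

APPEND 34: p_0 = 34·1 + 0 = 34, q_0 = 34·0 + 1 = 1 → 34/1
APPEND 16: p_1 = 16·34 + 1 = 545, q_1 = 16·1 + 0 = 16 → 545/16
APPEND 39: p_2 = 39·545 + 34 = 21289, q_2 = 39·16 + 1 = 625 → 21289/625
APPEND 42: p_3 = 42·21289 + 545 = 894683, q_3 = 42·625 + 16 = 26266 → 894683/26266
APPEND 17: p_4 = 17·894683 + 21289 = 15230900, q_4 = 17·26266 + 625 = 447147 → 15230900/447147
APPEND 25: p_5 = 25·15230900 + 894683 = 381667183, q_5 = 25·447147 + 26266 = 11204941 → 381667183/11204941
APPEND 16: p_6 = 16·381667183 + 15230900 = 6121905828, q_6 = 16·11204941 + 447147 = 179726203 → 6121905828/179726203
APPEND 11: p_7 = 11·6121905828 + 381667183 = 67722631291, q_7 = 11·179726203 + 11204941 = 1988193174 → 67722631291/1988193174
APPEND 8: p_8 = 8·67722631291 + 6121905828 = 547902956156, q_8 = 8·1988193174 + 179726203 = 16085271595 → 547902956156/16085271595
APPEND 5: p_9 = 5·547902956156 + 67722631291 = 2807237412071, q_9 = 5·16085271595 + 1988193174 = 82414551149 → 2807237412071/82414551149

545/16
21289/625
894683/26266
15230900/447147
381667183/11204941
6121905828/179726203
67722631291/1988193174
547902956156/16085271595
2807237412071/82414551149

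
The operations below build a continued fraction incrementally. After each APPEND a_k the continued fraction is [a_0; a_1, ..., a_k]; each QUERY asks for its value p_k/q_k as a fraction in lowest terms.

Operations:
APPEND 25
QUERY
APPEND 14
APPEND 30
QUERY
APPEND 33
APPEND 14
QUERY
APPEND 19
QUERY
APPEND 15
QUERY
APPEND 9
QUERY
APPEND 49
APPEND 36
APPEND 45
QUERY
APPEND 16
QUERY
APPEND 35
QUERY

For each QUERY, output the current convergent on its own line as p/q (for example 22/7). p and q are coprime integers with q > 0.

25/1
10555/421
4891879/195119
93294367/3721168
1404307384/56012639
12732060823/507834919
1014144184116566/40450468840425
16248829588283475/648105846533839
569723179774038191/22724155097524790

APPEND 25: p_0 = 25·1 + 0 = 25, q_0 = 25·0 + 1 = 1 → 25/1
APPEND 14: p_1 = 14·25 + 1 = 351, q_1 = 14·1 + 0 = 14 → 351/14
APPEND 30: p_2 = 30·351 + 25 = 10555, q_2 = 30·14 + 1 = 421 → 10555/421
APPEND 33: p_3 = 33·10555 + 351 = 348666, q_3 = 33·421 + 14 = 13907 → 348666/13907
APPEND 14: p_4 = 14·348666 + 10555 = 4891879, q_4 = 14·13907 + 421 = 195119 → 4891879/195119
APPEND 19: p_5 = 19·4891879 + 348666 = 93294367, q_5 = 19·195119 + 13907 = 3721168 → 93294367/3721168
APPEND 15: p_6 = 15·93294367 + 4891879 = 1404307384, q_6 = 15·3721168 + 195119 = 56012639 → 1404307384/56012639
APPEND 9: p_7 = 9·1404307384 + 93294367 = 12732060823, q_7 = 9·56012639 + 3721168 = 507834919 → 12732060823/507834919
APPEND 49: p_8 = 49·12732060823 + 1404307384 = 625275287711, q_8 = 49·507834919 + 56012639 = 24939923670 → 625275287711/24939923670
APPEND 36: p_9 = 36·625275287711 + 12732060823 = 22522642418419, q_9 = 36·24939923670 + 507834919 = 898345087039 → 22522642418419/898345087039
APPEND 45: p_10 = 45·22522642418419 + 625275287711 = 1014144184116566, q_10 = 45·898345087039 + 24939923670 = 40450468840425 → 1014144184116566/40450468840425
APPEND 16: p_11 = 16·1014144184116566 + 22522642418419 = 16248829588283475, q_11 = 16·40450468840425 + 898345087039 = 648105846533839 → 16248829588283475/648105846533839
APPEND 35: p_12 = 35·16248829588283475 + 1014144184116566 = 569723179774038191, q_12 = 35·648105846533839 + 40450468840425 = 22724155097524790 → 569723179774038191/22724155097524790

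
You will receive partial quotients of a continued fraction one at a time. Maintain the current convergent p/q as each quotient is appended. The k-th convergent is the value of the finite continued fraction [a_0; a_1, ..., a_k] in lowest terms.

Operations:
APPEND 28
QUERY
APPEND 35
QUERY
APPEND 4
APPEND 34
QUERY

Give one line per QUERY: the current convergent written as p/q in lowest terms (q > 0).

APPEND 28: p_0 = 28·1 + 0 = 28, q_0 = 28·0 + 1 = 1 → 28/1
APPEND 35: p_1 = 35·28 + 1 = 981, q_1 = 35·1 + 0 = 35 → 981/35
APPEND 4: p_2 = 4·981 + 28 = 3952, q_2 = 4·35 + 1 = 141 → 3952/141
APPEND 34: p_3 = 34·3952 + 981 = 135349, q_3 = 34·141 + 35 = 4829 → 135349/4829

28/1
981/35
135349/4829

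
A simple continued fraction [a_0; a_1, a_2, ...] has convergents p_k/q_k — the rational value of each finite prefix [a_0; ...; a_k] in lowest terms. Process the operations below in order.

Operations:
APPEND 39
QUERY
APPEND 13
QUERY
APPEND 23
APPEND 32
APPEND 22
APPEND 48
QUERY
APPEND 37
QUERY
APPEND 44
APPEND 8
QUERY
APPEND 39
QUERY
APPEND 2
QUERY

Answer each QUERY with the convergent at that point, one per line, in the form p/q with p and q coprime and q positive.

39/1
508/13
397618412/10175341
14720157135/376699403
5199396415951/133056291987
203424544754441/5205780336566
412048485924833/10544616965119

APPEND 39: p_0 = 39·1 + 0 = 39, q_0 = 39·0 + 1 = 1 → 39/1
APPEND 13: p_1 = 13·39 + 1 = 508, q_1 = 13·1 + 0 = 13 → 508/13
APPEND 23: p_2 = 23·508 + 39 = 11723, q_2 = 23·13 + 1 = 300 → 11723/300
APPEND 32: p_3 = 32·11723 + 508 = 375644, q_3 = 32·300 + 13 = 9613 → 375644/9613
APPEND 22: p_4 = 22·375644 + 11723 = 8275891, q_4 = 22·9613 + 300 = 211786 → 8275891/211786
APPEND 48: p_5 = 48·8275891 + 375644 = 397618412, q_5 = 48·211786 + 9613 = 10175341 → 397618412/10175341
APPEND 37: p_6 = 37·397618412 + 8275891 = 14720157135, q_6 = 37·10175341 + 211786 = 376699403 → 14720157135/376699403
APPEND 44: p_7 = 44·14720157135 + 397618412 = 648084532352, q_7 = 44·376699403 + 10175341 = 16584949073 → 648084532352/16584949073
APPEND 8: p_8 = 8·648084532352 + 14720157135 = 5199396415951, q_8 = 8·16584949073 + 376699403 = 133056291987 → 5199396415951/133056291987
APPEND 39: p_9 = 39·5199396415951 + 648084532352 = 203424544754441, q_9 = 39·133056291987 + 16584949073 = 5205780336566 → 203424544754441/5205780336566
APPEND 2: p_10 = 2·203424544754441 + 5199396415951 = 412048485924833, q_10 = 2·5205780336566 + 133056291987 = 10544616965119 → 412048485924833/10544616965119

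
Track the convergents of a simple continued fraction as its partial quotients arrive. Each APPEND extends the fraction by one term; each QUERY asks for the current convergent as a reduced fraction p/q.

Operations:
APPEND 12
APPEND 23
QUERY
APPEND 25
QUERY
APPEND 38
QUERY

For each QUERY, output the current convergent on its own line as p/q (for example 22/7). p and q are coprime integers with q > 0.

APPEND 12: p_0 = 12·1 + 0 = 12, q_0 = 12·0 + 1 = 1 → 12/1
APPEND 23: p_1 = 23·12 + 1 = 277, q_1 = 23·1 + 0 = 23 → 277/23
APPEND 25: p_2 = 25·277 + 12 = 6937, q_2 = 25·23 + 1 = 576 → 6937/576
APPEND 38: p_3 = 38·6937 + 277 = 263883, q_3 = 38·576 + 23 = 21911 → 263883/21911

277/23
6937/576
263883/21911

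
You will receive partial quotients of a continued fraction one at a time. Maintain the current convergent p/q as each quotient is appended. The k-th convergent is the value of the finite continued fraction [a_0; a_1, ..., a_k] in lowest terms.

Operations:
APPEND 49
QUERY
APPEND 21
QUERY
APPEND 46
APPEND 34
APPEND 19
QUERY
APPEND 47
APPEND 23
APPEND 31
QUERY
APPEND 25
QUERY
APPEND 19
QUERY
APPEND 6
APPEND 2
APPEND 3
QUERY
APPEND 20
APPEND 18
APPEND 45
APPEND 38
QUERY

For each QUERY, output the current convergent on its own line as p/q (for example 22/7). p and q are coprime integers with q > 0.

49/1
1030/21
30706133/626048
1032540423161/21051816158
25846771728099/526973544563
492121203257042/10033549162855
22326381548663583/455198527140416
14006196132134827532257/285563508636230254772

APPEND 49: p_0 = 49·1 + 0 = 49, q_0 = 49·0 + 1 = 1 → 49/1
APPEND 21: p_1 = 21·49 + 1 = 1030, q_1 = 21·1 + 0 = 21 → 1030/21
APPEND 46: p_2 = 46·1030 + 49 = 47429, q_2 = 46·21 + 1 = 967 → 47429/967
APPEND 34: p_3 = 34·47429 + 1030 = 1613616, q_3 = 34·967 + 21 = 32899 → 1613616/32899
APPEND 19: p_4 = 19·1613616 + 47429 = 30706133, q_4 = 19·32899 + 967 = 626048 → 30706133/626048
APPEND 47: p_5 = 47·30706133 + 1613616 = 1444801867, q_5 = 47·626048 + 32899 = 29457155 → 1444801867/29457155
APPEND 23: p_6 = 23·1444801867 + 30706133 = 33261149074, q_6 = 23·29457155 + 626048 = 678140613 → 33261149074/678140613
APPEND 31: p_7 = 31·33261149074 + 1444801867 = 1032540423161, q_7 = 31·678140613 + 29457155 = 21051816158 → 1032540423161/21051816158
APPEND 25: p_8 = 25·1032540423161 + 33261149074 = 25846771728099, q_8 = 25·21051816158 + 678140613 = 526973544563 → 25846771728099/526973544563
APPEND 19: p_9 = 19·25846771728099 + 1032540423161 = 492121203257042, q_9 = 19·526973544563 + 21051816158 = 10033549162855 → 492121203257042/10033549162855
APPEND 6: p_10 = 6·492121203257042 + 25846771728099 = 2978573991270351, q_10 = 6·10033549162855 + 526973544563 = 60728268521693 → 2978573991270351/60728268521693
APPEND 2: p_11 = 2·2978573991270351 + 492121203257042 = 6449269185797744, q_11 = 2·60728268521693 + 10033549162855 = 131490086206241 → 6449269185797744/131490086206241
APPEND 3: p_12 = 3·6449269185797744 + 2978573991270351 = 22326381548663583, q_12 = 3·131490086206241 + 60728268521693 = 455198527140416 → 22326381548663583/455198527140416
APPEND 20: p_13 = 20·22326381548663583 + 6449269185797744 = 452976900159069404, q_13 = 20·455198527140416 + 131490086206241 = 9235460629014561 → 452976900159069404/9235460629014561
APPEND 18: p_14 = 18·452976900159069404 + 22326381548663583 = 8175910584411912855, q_14 = 18·9235460629014561 + 455198527140416 = 166693489849402514 → 8175910584411912855/166693489849402514
APPEND 45: p_15 = 45·8175910584411912855 + 452976900159069404 = 368368953198695147879, q_15 = 45·166693489849402514 + 9235460629014561 = 7510442503852127691 → 368368953198695147879/7510442503852127691
APPEND 38: p_16 = 38·368368953198695147879 + 8175910584411912855 = 14006196132134827532257, q_16 = 38·7510442503852127691 + 166693489849402514 = 285563508636230254772 → 14006196132134827532257/285563508636230254772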